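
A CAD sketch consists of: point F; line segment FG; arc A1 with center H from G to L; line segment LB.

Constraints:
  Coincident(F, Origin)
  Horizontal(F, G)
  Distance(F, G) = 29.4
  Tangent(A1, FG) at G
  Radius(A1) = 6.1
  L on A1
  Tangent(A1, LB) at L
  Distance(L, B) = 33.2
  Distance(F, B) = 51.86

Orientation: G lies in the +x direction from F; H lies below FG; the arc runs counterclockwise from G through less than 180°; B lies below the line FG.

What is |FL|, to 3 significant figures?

24.9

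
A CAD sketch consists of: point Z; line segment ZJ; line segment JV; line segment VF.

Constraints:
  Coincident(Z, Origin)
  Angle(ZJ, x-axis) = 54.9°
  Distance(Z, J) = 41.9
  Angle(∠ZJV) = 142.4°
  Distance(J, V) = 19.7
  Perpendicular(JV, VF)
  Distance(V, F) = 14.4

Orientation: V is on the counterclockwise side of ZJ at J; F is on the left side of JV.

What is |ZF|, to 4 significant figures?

54.06

Z is at the origin; ZJ runs at 54.9° with length 41.9, so J = 41.9·(cos 54.9°, sin 54.9°) = (24.09, 34.28). ∠ZJV = 142.4°, so JV runs at 54.9° + (180° − 142.4°) = 92.50° from the x-axis; with |JV| = 19.7, V = J + 19.7·(cos 92.50°, sin 92.50°) = (23.23, 53.96). JV ⟂ VF; with |VF| = 14.4 on the left of JV, F = V + 14.4·(-0.9990, -0.04362) = (8.847, 53.33). Then |ZF| = |F − Z| = 54.06.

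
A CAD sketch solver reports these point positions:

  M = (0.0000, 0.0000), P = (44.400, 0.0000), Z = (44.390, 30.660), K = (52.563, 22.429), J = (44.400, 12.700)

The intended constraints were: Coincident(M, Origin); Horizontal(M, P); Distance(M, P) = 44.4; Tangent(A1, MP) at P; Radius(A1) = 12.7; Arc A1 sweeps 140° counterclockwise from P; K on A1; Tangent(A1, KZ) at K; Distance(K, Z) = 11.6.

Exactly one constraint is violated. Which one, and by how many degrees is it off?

Tangent(A1, KZ) at K — off by 5.20°.

M = (0.00, 0.00) ✓; M.y = 0.00, P.y = 0.00 ✓; |MP| = 44.40 ✓; ∠(JP, PM) = 90.00° ✓; |JP| = 12.70 ✓; bearing(J→K) − bearing(J→P) = 140.0° ✓; |JK| = 12.70 ✓; ∠(JK, KZ) = 95.20° ✗; |KZ| = 11.60 ✓.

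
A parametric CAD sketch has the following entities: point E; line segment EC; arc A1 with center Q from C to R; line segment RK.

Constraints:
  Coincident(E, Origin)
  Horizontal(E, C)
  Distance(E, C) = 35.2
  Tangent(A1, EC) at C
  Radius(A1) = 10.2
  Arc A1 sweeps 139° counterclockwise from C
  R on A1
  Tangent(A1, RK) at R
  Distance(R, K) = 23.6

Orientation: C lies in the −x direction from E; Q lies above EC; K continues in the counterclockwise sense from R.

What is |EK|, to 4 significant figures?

57.09

E is at the origin; E and C share the same y with |EC| = 35.2 and C on the −x side, so C = (-35.20, 0.000). Tangency of A1 to EC means the radius QC is perpendicular to EC, so Q = C + (0, 10.2) = (-35.20, 10.20). On A1, C sits at bearing -90° from Q; a 139° counterclockwise sweep puts R at bearing 49°, so R = Q + 10.2·(cos 49°, sin 49°) = (-28.51, 17.90). Tangency of A1 to RK means the radius QR is perpendicular to RK, so RK runs along (−sin 49°, cos 49°); with |RK| = 23.6, K = (-46.32, 33.38). Then |EK| = |K − E| = 57.09.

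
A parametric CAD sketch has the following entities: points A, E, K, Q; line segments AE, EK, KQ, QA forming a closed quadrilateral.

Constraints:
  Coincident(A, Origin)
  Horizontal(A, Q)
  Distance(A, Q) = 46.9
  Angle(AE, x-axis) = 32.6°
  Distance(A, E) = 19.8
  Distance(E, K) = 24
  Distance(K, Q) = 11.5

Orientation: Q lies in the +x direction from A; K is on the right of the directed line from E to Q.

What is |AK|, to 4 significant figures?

36.16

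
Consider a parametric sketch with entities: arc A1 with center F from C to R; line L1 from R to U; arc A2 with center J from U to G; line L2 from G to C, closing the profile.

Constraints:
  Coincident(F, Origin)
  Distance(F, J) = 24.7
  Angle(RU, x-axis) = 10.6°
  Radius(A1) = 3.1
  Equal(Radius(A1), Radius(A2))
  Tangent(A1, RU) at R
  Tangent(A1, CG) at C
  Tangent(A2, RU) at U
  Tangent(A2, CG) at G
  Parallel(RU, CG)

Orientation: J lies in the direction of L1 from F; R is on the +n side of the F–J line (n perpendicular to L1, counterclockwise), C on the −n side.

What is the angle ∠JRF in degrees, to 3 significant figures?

82.8°

The slot axis is L1's direction at 10.6°, so u = (cos 10.6°, sin 10.6°) = (0.983, 0.184) and n = (−sin 10.6°, cos 10.6°) = (-0.184, 0.983). F is at the origin and J lies 24.7 along u from F, so J = 24.7·u = (24.3, 4.54). Tangency of A1 to both parallel lines with radius 3.1 puts R and C at F ± 3.1·n: R = (-0.570, 3.05), C = (0.570, -3.05). Then cos ∠JRF = RJ·RF / (|RJ||RF|), giving 82.8°.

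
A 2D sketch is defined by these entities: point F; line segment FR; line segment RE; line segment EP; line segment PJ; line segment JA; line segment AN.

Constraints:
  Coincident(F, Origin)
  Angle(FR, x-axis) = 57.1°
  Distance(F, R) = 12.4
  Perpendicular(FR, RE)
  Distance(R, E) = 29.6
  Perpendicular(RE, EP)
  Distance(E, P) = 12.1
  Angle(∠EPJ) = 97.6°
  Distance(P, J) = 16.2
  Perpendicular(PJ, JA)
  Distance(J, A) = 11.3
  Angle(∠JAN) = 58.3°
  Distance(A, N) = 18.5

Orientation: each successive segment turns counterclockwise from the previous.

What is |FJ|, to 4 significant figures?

13.67

RE ⟂ EP, so EP runs at -122.9°; with |EP| = 12.1, P = (-24.69, 16.33). ∠EPJ = 97.6° gives PJ at -40.50° from the x-axis; with |PJ| = 16.2, J = (-12.37, 5.809). Then |FJ| = |J − F| = 13.67.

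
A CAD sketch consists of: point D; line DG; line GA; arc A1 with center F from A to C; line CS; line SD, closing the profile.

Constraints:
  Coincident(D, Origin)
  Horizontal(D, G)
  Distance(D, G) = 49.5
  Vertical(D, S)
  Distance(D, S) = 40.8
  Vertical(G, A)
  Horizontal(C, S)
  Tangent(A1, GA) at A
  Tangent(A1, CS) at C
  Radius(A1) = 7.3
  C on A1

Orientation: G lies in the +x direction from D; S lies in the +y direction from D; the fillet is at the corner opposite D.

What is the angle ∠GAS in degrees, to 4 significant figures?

98.39°

The virtual corner opposite D is at (49.50, 40.80). Since A1 is tangent to GA there, FA ⟂ GA and the tangent condition forces FC to be normal to CS, with radius 7.3, so the center F sits 7.3 in from both sides at F = (42.20, 33.50). That places the tangent points at A = (49.50, 33.50) on GA and C = (42.20, 40.80) on CS. Then cos ∠GAS = AG·AS / (|AG||AS|), giving 98.39°.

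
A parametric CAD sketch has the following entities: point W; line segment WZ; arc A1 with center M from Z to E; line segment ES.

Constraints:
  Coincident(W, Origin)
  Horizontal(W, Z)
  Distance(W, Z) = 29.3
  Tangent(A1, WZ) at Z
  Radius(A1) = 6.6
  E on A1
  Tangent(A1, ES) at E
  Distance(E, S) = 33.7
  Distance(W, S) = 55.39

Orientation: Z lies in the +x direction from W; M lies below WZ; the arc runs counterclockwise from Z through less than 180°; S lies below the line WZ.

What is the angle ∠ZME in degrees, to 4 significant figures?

117.0°

W is at the origin; W and Z share the same y with |WZ| = 29.3 and Z on the +x side, so Z = (29.30, 0.000). Tangency of A1 to WZ means the radius MZ is perpendicular to WZ, so M = Z + (0, -6.6) = (29.30, -6.600). Since ME ⟂ ES (tangency), |MS| = √(6.6² + 33.7²) = 34.34 regardless of where E sits on A1. So S lies on both circle(W, 55.39) and circle(M, 34.34); the below-WZ intersection is S = (38.70, -39.63). E is the foot of the tangent from S: E = (23.42, -9.593).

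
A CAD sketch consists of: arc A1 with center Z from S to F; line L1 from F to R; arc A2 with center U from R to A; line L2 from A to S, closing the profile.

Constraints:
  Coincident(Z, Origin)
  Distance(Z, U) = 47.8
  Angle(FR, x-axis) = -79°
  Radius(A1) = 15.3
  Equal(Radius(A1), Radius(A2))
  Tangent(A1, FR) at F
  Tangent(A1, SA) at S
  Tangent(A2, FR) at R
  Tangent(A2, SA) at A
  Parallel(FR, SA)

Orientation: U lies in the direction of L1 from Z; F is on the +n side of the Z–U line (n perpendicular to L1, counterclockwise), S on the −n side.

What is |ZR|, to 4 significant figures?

50.19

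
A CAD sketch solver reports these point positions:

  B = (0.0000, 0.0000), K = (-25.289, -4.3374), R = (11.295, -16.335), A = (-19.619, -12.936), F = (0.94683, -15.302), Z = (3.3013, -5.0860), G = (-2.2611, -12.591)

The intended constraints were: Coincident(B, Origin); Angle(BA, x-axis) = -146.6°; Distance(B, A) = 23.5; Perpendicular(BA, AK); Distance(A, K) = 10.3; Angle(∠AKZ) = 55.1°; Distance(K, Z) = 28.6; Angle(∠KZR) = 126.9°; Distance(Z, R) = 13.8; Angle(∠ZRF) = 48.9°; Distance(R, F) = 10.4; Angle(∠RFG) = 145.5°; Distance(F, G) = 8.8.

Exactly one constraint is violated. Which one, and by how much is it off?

Distance(F, G) = 8.8 — off by 4.60.

B = (0.00, 0.00) ✓; BA at -146.6° ✓; |BA| = 23.50 ✓; ∠(BA, AK) = 90.00° ✓; |AK| = 10.30 ✓; ∠AKZ = 55.10° ✓; |KZ| = 28.60 ✓; ∠KZR = 126.9° ✓; |ZR| = 13.80 ✓; ∠ZRF = 48.90° ✓; |RF| = 10.40 ✓; ∠RFG = 145.5° ✓; |FG| = 4.200 ✗.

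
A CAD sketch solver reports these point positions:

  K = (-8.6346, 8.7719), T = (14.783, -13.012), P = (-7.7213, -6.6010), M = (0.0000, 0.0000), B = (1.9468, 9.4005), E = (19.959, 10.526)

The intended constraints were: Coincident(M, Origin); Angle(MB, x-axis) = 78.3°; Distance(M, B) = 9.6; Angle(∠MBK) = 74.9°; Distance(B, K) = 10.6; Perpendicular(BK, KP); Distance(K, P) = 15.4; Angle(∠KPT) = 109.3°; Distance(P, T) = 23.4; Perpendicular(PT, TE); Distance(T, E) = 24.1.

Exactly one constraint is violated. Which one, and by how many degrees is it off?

Perpendicular(PT, TE) — off by 3.50°.

M = (0.00, 0.00) ✓; MB at 78.30° ✓; |MB| = 9.600 ✓; ∠MBK = 74.90° ✓; |BK| = 10.60 ✓; ∠(BK, KP) = 90.00° ✓; |KP| = 15.40 ✓; ∠KPT = 109.3° ✓; |PT| = 23.40 ✓; ∠(PT, TE) = 93.50° ✗; |TE| = 24.10 ✓.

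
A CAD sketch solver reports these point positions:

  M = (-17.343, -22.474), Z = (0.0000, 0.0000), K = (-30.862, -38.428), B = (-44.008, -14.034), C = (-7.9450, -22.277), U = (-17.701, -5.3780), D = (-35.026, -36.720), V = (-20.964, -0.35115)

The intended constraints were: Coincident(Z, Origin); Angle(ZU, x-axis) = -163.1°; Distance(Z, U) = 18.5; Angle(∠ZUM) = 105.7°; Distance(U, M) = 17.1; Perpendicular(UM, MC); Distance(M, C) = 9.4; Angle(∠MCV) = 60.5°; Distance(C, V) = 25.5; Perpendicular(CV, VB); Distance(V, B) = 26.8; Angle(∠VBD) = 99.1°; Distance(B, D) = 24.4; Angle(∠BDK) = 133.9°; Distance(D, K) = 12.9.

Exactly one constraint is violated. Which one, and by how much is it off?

Distance(D, K) = 12.9 — off by 8.40.

Z = (0.00, 0.00) ✓; ZU at -163.1° ✓; |ZU| = 18.50 ✓; ∠ZUM = 105.7° ✓; |UM| = 17.10 ✓; ∠(UM, MC) = 90.00° ✓; |MC| = 9.400 ✓; ∠MCV = 60.50° ✓; |CV| = 25.50 ✓; ∠(CV, VB) = 90.00° ✓; |VB| = 26.80 ✓; ∠VBD = 99.10° ✓; |BD| = 24.40 ✓; ∠BDK = 133.9° ✓; |DK| = 4.501 ✗.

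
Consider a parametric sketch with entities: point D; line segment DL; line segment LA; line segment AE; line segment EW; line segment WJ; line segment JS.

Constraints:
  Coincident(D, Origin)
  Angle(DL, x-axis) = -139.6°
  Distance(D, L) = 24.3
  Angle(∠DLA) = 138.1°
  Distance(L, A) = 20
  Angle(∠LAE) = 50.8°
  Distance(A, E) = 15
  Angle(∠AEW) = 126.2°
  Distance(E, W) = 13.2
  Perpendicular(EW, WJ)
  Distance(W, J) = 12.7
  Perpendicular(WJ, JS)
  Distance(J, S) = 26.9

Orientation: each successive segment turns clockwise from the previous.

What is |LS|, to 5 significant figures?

24.868

D is at the origin; DL runs at -139.6° with length 24.3, so L = (-18.505, -15.749). ∠DLA = 138.1° gives LA at 178.50° from the x-axis; with |LA| = 20.0, A = (-38.499, -15.226). ∠LAE = 50.8° gives AE at 49.300° from the x-axis; with |AE| = 15.0, E = (-28.717, -3.8538). ∠AEW = 126.2° gives EW at -4.5000° from the x-axis; with |EW| = 13.2, W = (-15.558, -4.8894). EW ⟂ WJ, so WJ runs at -94.500°; with |WJ| = 12.7, J = (-16.554, -17.550). The perpendicularity gives JS at right angles to WJ, so JS runs at 175.50°; with |JS| = 26.9, S = (-43.371, -15.440). Then |LS| = |S − L| = 24.868.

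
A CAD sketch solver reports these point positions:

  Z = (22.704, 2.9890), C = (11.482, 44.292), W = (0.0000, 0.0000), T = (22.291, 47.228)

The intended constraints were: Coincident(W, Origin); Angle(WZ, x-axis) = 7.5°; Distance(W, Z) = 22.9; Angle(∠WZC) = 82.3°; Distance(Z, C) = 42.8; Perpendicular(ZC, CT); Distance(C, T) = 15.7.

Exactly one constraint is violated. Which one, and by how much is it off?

Distance(C, T) = 15.7 — off by 4.50.

W = (0.00, 0.00) ✓; WZ at 7.500° ✓; |WZ| = 22.90 ✓; ∠WZC = 82.30° ✓; |ZC| = 42.80 ✓; ∠(ZC, CT) = 90.00° ✓; |CT| = 11.20 ✗.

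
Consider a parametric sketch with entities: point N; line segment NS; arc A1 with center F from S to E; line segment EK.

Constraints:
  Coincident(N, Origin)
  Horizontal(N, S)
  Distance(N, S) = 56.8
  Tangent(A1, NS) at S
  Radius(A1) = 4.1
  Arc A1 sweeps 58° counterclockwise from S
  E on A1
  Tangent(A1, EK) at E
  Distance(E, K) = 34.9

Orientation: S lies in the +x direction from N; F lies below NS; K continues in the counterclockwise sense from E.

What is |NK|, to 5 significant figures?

46.977

N is at the origin; NS is horizontal with |NS| = 56.8 and S on the +x side, so S = (56.800, 0.0000). Tangency of A1 to NS means the radius FS is perpendicular to NS, so F = S + (0, -4.1) = (56.800, -4.1000). On A1, S sits at bearing 90° from F; a 58° counterclockwise sweep puts E at bearing 148°, so E = F + 4.1·(cos 148°, sin 148°) = (53.323, -1.9273). Tangency of A1 to EK means the radius FE is perpendicular to EK, so EK runs along (−sin 148°, cos 148°); with |EK| = 34.9, K = (34.829, -31.524). Then |NK| = |K − N| = 46.977.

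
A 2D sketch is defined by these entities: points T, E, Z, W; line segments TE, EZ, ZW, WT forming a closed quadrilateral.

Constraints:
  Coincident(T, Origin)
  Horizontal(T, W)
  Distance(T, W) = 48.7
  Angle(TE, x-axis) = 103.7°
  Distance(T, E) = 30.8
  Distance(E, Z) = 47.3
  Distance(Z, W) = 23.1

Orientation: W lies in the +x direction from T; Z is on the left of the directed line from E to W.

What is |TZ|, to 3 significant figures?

44.5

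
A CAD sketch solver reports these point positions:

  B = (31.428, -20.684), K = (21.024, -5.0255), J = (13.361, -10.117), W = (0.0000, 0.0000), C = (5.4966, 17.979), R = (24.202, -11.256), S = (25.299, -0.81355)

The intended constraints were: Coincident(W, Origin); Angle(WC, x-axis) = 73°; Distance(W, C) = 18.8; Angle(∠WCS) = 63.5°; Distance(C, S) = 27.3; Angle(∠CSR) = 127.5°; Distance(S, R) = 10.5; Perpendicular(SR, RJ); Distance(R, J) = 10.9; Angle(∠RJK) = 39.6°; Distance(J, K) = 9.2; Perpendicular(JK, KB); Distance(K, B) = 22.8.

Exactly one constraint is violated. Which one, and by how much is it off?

Distance(K, B) = 22.8 — off by 4.00.

W = (0.00, 0.00) ✓; WC at 73.00° ✓; |WC| = 18.80 ✓; ∠WCS = 63.50° ✓; |CS| = 27.30 ✓; ∠CSR = 127.5° ✓; |SR| = 10.50 ✓; ∠(SR, RJ) = 90.00° ✓; |RJ| = 10.90 ✓; ∠RJK = 39.60° ✓; |JK| = 9.200 ✓; ∠(JK, KB) = 90.00° ✓; |KB| = 18.80 ✗.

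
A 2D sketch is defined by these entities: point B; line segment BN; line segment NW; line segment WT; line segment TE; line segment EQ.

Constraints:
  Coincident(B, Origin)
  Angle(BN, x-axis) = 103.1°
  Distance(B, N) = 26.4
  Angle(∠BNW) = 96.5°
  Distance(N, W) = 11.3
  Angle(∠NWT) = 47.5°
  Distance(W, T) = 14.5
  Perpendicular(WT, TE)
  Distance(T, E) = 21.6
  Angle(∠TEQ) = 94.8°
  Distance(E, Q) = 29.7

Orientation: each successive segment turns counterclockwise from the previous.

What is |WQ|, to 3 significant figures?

28.4

B is at the origin; BN runs at 103.1° with length 26.4, so N = (-5.98, 25.7). ∠BNW = 96.5° gives NW at -173° from the x-axis; with |NW| = 11.3, W = (-17.2, 24.4). ∠NWT = 47.5° gives WT at -40.9° from the x-axis; with |WT| = 14.5, T = (-6.25, 14.9). WT is perpendicular to TE, so TE runs at 49.1°; with |TE| = 21.6, E = (7.89, 31.2). ∠TEQ = 94.8° gives EQ at 134° from the x-axis; with |EQ| = 29.7, Q = (-12.8, 52.5). Then |WQ| = |Q − W| = 28.4.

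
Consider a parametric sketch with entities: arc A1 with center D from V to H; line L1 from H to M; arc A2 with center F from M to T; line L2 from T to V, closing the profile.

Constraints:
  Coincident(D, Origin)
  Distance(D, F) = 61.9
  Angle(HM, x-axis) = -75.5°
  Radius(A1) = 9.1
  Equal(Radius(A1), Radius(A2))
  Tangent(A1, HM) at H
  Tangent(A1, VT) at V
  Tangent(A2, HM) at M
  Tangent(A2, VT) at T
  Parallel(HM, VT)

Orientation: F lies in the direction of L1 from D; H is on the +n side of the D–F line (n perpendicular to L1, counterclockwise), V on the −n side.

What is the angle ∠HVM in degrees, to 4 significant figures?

73.62°

Tangency of A1 to both parallel lines with radius 9.1 puts H and V at D ± 9.1·n: H = (8.810, 2.278), V = (-8.810, -2.278). Equal radii place M and T the same way about F: M = F + 9.1·n = (24.31, -57.65), T = F − 9.1·n = (6.688, -62.21). Then cos ∠HVM = VH·VM / (|VH||VM|), giving 73.62°.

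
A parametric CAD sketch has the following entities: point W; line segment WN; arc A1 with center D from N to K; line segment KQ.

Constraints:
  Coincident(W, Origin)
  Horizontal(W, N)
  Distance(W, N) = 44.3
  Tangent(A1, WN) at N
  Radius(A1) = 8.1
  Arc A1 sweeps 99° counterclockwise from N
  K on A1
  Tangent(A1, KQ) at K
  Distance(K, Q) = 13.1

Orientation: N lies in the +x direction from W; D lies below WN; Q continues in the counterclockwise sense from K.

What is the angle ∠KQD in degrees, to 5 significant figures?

31.729°

On A1, N sits at bearing 90° from D; a 99° counterclockwise sweep puts K at bearing 189°, so K = D + 8.1·(cos 189°, sin 189°) = (36.300, -9.3671). The tangent condition forces DK to be normal to KQ, so KQ runs along (−sin 189°, cos 189°); with |KQ| = 13.1, Q = (38.349, -22.306). Then cos ∠KQD = QK·QD / (|QK||QD|), giving 31.729°.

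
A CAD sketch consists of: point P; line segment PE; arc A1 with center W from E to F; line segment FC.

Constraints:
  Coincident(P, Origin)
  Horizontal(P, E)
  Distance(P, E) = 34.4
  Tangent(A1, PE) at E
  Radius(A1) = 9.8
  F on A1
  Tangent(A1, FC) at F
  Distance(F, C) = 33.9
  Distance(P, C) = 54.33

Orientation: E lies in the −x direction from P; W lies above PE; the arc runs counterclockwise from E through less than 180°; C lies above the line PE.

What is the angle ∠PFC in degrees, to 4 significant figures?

124.9°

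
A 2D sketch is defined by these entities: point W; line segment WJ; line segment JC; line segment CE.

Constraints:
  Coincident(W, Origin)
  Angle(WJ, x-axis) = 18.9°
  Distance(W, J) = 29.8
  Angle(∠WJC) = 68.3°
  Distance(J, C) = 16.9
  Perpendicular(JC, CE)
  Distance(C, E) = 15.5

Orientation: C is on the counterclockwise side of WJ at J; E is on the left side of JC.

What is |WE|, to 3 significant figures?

13.5

W is at the origin; WJ runs at 18.9° with length 29.8, so J = 29.8·(cos 18.9°, sin 18.9°) = (28.2, 9.65). ∠WJC = 68.3°, so JC runs at 18.9° + (180° − 68.3°) = 131° from the x-axis; with |JC| = 16.9, C = J + 16.9·(cos 131°, sin 131°) = (17.2, 22.5). JC is perpendicular to CE; with |CE| = 15.5 on the left of JC, E = C + 15.5·(-0.759, -0.651) = (5.43, 12.4). Then |WE| = |E − W| = 13.5.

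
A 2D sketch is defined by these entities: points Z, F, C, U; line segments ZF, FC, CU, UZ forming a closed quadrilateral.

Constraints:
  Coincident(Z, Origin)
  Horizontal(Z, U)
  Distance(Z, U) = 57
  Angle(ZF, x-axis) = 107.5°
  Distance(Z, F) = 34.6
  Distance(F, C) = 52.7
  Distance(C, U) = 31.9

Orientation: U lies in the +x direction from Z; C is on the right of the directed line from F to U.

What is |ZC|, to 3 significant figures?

26.2

Z is at the origin; Z and U share the same y with |ZU| = 57.0 and U in +x, so U = (57.0, 0). ZF runs at 107.5° with |ZF| = 34.6, so F = (-10.4, 33.0). C is determined by |FC| = 52.7 and |CU| = 31.9 together: it lies at the intersection of circle(F, 52.7) and circle(U, 31.9). With |FU| = 75.0, the foot of the radical line on FU is 49.2 from F and the perpendicular offset is √(52.7² − 49.2²) = 18.8. Taking the right-of-FU solution: C = (25.6, -5.50).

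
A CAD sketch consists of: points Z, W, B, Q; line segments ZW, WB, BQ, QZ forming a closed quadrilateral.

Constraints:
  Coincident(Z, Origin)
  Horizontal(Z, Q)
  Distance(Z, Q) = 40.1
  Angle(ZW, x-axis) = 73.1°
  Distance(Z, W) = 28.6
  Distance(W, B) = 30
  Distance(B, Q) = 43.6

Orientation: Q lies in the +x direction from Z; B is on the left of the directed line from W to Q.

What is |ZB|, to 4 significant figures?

54.83

Z is at the origin; Z and Q share the same y with |ZQ| = 40.1 and Q in +x, so Q = (40.1, 0). ZW runs at 73.1° with |ZW| = 28.6, so W = (8.314, 27.36). B is determined by |WB| = 30.0 and |BQ| = 43.6 together: it lies at the intersection of circle(W, 30.0) and circle(Q, 43.6). With |WQ| = 41.94, the foot of the radical line on WQ is 9.039 from W and the perpendicular offset is √(30.0² − 9.039²) = 28.61. Taking the left-of-WQ solution: B = (33.83, 43.15).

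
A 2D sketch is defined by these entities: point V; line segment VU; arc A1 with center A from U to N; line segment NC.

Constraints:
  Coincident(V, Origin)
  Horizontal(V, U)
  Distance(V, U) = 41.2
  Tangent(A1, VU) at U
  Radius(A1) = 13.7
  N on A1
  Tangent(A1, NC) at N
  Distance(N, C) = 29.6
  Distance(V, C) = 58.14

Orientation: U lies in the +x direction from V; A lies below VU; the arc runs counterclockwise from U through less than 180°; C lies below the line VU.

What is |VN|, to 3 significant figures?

32.9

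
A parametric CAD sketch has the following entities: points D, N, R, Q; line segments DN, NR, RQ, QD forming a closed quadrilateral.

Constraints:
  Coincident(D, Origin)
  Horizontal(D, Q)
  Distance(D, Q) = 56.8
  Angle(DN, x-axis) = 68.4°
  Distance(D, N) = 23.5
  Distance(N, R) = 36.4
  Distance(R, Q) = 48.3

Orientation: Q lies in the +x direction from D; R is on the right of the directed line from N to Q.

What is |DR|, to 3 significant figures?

18.0

D is at the origin; DQ is horizontal with |DQ| = 56.8 and Q in +x, so Q = (56.8, 0). DN runs at 68.4° with |DN| = 23.5, so N = (8.65, 21.8). R is determined by |NR| = 36.4 and |RQ| = 48.3 together: it lies at the intersection of circle(N, 36.4) and circle(Q, 48.3). With |NQ| = 52.9, the foot of the radical line on NQ is 16.9 from N and the perpendicular offset is √(36.4² − 16.9²) = 32.2. Taking the right-of-NQ solution: R = (10.7, -14.5).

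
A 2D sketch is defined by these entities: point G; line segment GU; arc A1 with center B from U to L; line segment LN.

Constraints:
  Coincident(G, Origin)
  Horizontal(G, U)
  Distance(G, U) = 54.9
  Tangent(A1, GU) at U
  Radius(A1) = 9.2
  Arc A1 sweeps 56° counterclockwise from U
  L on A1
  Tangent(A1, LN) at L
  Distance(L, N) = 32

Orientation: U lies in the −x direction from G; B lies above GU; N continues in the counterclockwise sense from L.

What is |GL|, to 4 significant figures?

47.45

G is at the origin; GU is horizontal with |GU| = 54.9 and U on the −x side, so U = (-54.90, 0.000). A1 meets GU tangentially, so BU is at right angles to GU, so B = U + (0, 9.2) = (-54.90, 9.200). On A1, U sits at bearing -90° from B; a 56° counterclockwise sweep puts L at bearing -34°, so L = B + 9.2·(cos -34°, sin -34°) = (-47.27, 4.055). Then |GL| = |L − G| = 47.45.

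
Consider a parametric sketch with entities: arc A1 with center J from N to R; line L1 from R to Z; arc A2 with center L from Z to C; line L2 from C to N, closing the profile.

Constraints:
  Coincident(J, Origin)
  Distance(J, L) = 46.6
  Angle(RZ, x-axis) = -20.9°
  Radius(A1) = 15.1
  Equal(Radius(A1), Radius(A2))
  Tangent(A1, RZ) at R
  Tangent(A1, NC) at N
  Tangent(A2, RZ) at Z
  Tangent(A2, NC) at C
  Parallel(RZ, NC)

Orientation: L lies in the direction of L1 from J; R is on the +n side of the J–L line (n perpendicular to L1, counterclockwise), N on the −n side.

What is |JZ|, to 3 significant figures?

49.0

The slot axis is L1's direction at -20.9°, so u = (cos -20.9°, sin -20.9°) = (0.934, -0.357) and n = (−sin -20.9°, cos -20.9°) = (0.357, 0.934). J is at the origin and L lies 46.6 along u from J, so L = 46.6·u = (43.5, -16.6). Tangency of A1 to both parallel lines with radius 15.1 puts R and N at J ± 15.1·n: R = (5.39, 14.1), N = (-5.39, -14.1). Equal radii place Z and C the same way about L: Z = L + 15.1·n = (48.9, -2.52), C = L − 15.1·n = (38.1, -30.7). Then |JZ| = |Z − J| = 49.0.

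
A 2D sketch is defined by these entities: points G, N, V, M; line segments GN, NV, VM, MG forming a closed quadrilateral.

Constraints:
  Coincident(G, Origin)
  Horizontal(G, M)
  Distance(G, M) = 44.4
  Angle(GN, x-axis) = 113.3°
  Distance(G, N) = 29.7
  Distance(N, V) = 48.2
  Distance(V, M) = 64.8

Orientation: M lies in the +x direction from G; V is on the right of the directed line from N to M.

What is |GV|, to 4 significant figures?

26.75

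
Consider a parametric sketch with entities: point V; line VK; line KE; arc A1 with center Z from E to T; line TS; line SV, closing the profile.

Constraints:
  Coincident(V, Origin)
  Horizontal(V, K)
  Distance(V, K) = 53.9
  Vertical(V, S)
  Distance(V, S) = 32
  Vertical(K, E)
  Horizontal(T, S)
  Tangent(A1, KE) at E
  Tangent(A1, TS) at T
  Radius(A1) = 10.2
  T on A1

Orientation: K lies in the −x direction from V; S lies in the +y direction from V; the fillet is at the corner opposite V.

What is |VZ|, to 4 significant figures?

48.84

VS is vertical with |VS| = 32.0 and S on the +y side, so S = (0.000, 32.00). The virtual corner opposite V is at (-53.90, 32.00). Since A1 is tangent to KE there, ZE ⟂ KE and A1 meets TS tangentially, so ZT is at right angles to TS, with radius 10.2, so the center Z sits 10.2 in from both sides at Z = (-43.70, 21.80). Then |VZ| = |Z − V| = 48.84.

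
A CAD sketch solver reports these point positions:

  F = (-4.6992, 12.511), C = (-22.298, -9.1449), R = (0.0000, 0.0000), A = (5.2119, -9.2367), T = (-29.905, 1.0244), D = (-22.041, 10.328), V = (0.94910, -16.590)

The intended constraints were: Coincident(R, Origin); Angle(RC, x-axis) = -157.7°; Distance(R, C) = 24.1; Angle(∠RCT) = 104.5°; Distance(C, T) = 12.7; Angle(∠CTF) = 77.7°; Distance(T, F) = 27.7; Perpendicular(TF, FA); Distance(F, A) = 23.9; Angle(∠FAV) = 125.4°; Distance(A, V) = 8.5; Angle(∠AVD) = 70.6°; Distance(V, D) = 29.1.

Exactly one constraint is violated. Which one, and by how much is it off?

Distance(V, D) = 29.1 — off by 6.30.

R = (0.00, 0.00) ✓; RC at -157.7° ✓; |RC| = 24.10 ✓; ∠RCT = 104.5° ✓; |CT| = 12.70 ✓; ∠CTF = 77.70° ✓; |TF| = 27.70 ✓; ∠(TF, FA) = 90.00° ✓; |FA| = 23.90 ✓; ∠FAV = 125.4° ✓; |AV| = 8.500 ✓; ∠AVD = 70.60° ✓; |VD| = 35.40 ✗.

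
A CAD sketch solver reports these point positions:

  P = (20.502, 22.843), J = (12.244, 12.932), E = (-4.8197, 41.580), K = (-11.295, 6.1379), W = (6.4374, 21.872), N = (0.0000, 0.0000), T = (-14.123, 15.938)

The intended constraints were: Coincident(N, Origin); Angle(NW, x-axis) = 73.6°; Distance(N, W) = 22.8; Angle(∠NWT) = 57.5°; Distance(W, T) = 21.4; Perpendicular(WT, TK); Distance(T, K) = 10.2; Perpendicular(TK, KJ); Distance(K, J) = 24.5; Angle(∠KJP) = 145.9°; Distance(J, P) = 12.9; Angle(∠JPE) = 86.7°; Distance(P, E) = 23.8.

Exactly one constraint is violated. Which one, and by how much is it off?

Distance(P, E) = 23.8 — off by 7.70.

N = (0.00, 0.00) ✓; NW at 73.60° ✓; |NW| = 22.80 ✓; ∠NWT = 57.50° ✓; |WT| = 21.40 ✓; ∠(WT, TK) = 90.00° ✓; |TK| = 10.20 ✓; ∠(TK, KJ) = 90.00° ✓; |KJ| = 24.50 ✓; ∠KJP = 145.9° ✓; |JP| = 12.90 ✓; ∠JPE = 86.70° ✓; |PE| = 31.50 ✗.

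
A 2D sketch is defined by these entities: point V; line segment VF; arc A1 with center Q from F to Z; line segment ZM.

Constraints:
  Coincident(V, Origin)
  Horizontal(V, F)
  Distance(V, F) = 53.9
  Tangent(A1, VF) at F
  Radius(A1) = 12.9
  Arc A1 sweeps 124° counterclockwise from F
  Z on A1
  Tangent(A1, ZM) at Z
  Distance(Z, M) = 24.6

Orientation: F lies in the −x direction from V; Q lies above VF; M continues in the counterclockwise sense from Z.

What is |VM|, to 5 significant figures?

69.896

V is at the origin; VF is horizontal with |VF| = 53.9 and F on the −x side, so F = (-53.900, 0.0000). Since A1 is tangent to VF there, QF ⟂ VF, so Q = F + (0, 12.9) = (-53.900, 12.900). On A1, F sits at bearing -90° from Q; a 124° counterclockwise sweep puts Z at bearing 34°, so Z = Q + 12.9·(cos 34°, sin 34°) = (-43.205, 20.114). Tangency of A1 to ZM means the radius QZ is perpendicular to ZM, so ZM runs along (−sin 34°, cos 34°); with |ZM| = 24.6, M = (-56.962, 40.508). Then |VM| = |M − V| = 69.896.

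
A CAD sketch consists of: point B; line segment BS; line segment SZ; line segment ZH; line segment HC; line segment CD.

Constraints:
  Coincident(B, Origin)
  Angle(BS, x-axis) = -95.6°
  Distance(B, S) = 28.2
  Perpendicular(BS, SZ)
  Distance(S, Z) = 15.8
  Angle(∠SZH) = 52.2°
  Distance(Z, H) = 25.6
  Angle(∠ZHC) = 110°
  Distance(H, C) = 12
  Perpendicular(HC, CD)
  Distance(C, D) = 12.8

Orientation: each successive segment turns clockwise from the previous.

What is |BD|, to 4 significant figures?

24.95

∠ZHC = 110.0° gives HC at -23.40° from the x-axis; with |HC| = 12.0, C = (10.13, -12.69). HC is perpendicular to CD, so CD runs at -113.4°; with |CD| = 12.8, D = (5.043, -24.44). Then |BD| = |D − B| = 24.95.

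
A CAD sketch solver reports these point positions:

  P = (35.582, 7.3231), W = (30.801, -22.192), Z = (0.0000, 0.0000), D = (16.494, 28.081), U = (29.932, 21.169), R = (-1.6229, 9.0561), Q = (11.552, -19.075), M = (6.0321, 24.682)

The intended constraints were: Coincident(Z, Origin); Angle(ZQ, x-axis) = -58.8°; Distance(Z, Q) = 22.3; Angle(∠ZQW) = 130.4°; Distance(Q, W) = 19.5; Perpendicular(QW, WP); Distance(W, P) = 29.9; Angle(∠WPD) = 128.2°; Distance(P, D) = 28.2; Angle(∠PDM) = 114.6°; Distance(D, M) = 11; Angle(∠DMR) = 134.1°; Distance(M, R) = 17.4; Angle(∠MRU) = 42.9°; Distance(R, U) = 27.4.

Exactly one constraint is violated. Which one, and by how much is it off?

Distance(R, U) = 27.4 — off by 6.40.

Z = (0.00, 0.00) ✓; ZQ at -58.80° ✓; |ZQ| = 22.30 ✓; ∠ZQW = 130.4° ✓; |QW| = 19.50 ✓; ∠(QW, WP) = 90.00° ✓; |WP| = 29.90 ✓; ∠WPD = 128.2° ✓; |PD| = 28.20 ✓; ∠PDM = 114.6° ✓; |DM| = 11.00 ✓; ∠DMR = 134.1° ✓; |MR| = 17.40 ✓; ∠MRU = 42.90° ✓; |RU| = 33.80 ✗.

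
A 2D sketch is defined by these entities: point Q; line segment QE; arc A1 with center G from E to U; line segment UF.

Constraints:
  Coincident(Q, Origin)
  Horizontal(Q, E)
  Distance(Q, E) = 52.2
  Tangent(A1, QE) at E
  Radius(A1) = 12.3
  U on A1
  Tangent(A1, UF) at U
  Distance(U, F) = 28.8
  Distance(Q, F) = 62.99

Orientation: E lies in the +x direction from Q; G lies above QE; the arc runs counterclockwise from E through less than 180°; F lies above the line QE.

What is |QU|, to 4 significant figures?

65.25

Q is at the origin; QE is horizontal with |QE| = 52.2 and E on the +x side, so E = (52.20, 0.000). The tangent condition forces GE to be normal to QE, so G = E + (0, 12.3) = (52.20, 12.30). Since GU ⟂ UF (tangency), |GF| = √(12.3² + 28.8²) = 31.32 regardless of where U sits on A1. So F lies on both circle(Q, 62.99) and circle(G, 31.32); the above-QE intersection is F = (46.03, 43.00). U is the foot of the tangent from F: U = (62.34, 19.27).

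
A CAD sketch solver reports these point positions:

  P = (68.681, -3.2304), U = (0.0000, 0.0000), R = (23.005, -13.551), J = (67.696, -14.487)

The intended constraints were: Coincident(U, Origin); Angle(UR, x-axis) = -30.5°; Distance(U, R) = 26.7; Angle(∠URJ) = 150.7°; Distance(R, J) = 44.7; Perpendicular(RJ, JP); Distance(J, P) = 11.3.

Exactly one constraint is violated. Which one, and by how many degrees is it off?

Perpendicular(RJ, JP) — off by 3.80°.

U = (0.00, 0.00) ✓; UR at -30.50° ✓; |UR| = 26.70 ✓; ∠URJ = 150.7° ✓; |RJ| = 44.70 ✓; ∠(RJ, JP) = 86.20° ✗; |JP| = 11.30 ✓.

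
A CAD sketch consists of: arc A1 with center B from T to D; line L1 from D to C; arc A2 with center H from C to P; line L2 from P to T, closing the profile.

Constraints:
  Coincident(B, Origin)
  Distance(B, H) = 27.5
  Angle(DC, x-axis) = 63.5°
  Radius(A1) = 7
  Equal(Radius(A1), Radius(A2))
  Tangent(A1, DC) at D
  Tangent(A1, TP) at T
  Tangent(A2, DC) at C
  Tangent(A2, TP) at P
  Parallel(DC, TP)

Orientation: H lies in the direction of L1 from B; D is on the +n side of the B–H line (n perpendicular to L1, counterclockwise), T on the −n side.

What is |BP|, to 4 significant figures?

28.38

Tangency of A1 to both parallel lines with radius 7.0 puts D and T at B ± 7.0·n: D = (-6.265, 3.123), T = (6.265, -3.123). Equal radii place C and P the same way about H: C = H + 7.0·n = (6.006, 27.73), P = H − 7.0·n = (18.53, 21.49). Then |BP| = |P − B| = 28.38.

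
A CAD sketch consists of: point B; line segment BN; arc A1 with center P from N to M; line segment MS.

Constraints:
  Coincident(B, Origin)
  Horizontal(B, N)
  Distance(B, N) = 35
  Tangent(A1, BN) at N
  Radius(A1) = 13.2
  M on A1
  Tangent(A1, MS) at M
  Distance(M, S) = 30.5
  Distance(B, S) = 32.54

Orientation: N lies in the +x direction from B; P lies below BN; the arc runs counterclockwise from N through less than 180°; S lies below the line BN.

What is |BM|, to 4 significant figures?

24.66

Checks: |PM| = 13.20 ✓; ∠(PM, MS) = 90.00° ✓; |MS| = 30.50 ✓; |BS| = 32.54 ✓.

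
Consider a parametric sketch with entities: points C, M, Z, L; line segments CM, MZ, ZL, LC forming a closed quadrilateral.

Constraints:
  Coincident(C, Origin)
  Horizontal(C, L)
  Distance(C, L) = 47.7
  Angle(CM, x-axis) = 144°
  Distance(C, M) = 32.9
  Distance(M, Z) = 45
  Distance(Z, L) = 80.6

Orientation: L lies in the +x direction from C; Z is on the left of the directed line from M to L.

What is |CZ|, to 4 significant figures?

59.97

C is at the origin; CL is horizontal with |CL| = 47.7 and L in +x, so L = (47.7, 0). CM runs at 144.0° with |CM| = 32.9, so M = (-26.62, 19.34). Z is determined by |MZ| = 45.0 and |ZL| = 80.6 together: it lies at the intersection of circle(M, 45.0) and circle(L, 80.6). With |ML| = 76.79, the foot of the radical line on ML is 9.282 from M and the perpendicular offset is √(45.0² − 9.282²) = 44.03. Taking the left-of-ML solution: Z = (-6.545, 59.61).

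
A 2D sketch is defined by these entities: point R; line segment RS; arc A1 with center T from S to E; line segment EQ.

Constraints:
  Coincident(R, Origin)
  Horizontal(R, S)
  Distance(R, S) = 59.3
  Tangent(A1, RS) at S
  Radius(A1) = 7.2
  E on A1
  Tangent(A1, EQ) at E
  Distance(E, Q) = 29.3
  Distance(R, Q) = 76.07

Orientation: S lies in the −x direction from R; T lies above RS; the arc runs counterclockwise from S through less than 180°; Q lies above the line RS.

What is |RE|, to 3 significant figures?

54.0

Checks: |TE| = 7.200 ✓; ∠(TE, EQ) = 90.00° ✓; |EQ| = 29.30 ✓; |RQ| = 76.07 ✓.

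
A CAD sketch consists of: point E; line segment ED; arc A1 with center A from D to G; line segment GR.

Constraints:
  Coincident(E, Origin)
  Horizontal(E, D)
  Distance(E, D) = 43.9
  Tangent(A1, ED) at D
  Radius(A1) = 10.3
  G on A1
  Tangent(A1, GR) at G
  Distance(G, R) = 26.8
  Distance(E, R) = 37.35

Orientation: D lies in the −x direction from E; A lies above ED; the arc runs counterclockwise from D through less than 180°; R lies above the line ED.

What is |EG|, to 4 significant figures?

35.15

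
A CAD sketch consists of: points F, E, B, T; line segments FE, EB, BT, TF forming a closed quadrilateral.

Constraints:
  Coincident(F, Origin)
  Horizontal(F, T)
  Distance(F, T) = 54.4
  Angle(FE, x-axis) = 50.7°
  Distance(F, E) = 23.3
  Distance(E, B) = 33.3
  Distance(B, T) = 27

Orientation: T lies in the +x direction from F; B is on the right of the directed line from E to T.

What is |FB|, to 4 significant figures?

32.16

Checks: |EB| = 33.30 ✓; |BT| = 27.00 ✓.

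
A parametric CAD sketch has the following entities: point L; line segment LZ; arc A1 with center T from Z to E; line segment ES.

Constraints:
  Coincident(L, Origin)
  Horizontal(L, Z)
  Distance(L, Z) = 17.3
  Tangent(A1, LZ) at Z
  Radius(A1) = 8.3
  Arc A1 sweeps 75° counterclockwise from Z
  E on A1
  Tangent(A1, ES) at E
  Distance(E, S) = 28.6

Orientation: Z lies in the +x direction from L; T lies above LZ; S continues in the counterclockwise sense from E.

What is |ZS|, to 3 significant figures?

37.1

L is at the origin; LZ is horizontal with |LZ| = 17.3 and Z on the +x side, so Z = (17.3, 0.00). Tangency of A1 to LZ means the radius TZ is perpendicular to LZ, so T = Z + (0, 8.3) = (17.3, 8.30). On A1, Z sits at bearing -90° from T; a 75° counterclockwise sweep puts E at bearing -15°, so E = T + 8.3·(cos -15°, sin -15°) = (25.3, 6.15). Tangency of A1 to ES means the radius TE is perpendicular to ES, so ES runs along (−sin -15°, cos -15°); with |ES| = 28.6, S = (32.7, 33.8). Then |ZS| = |S − Z| = 37.1.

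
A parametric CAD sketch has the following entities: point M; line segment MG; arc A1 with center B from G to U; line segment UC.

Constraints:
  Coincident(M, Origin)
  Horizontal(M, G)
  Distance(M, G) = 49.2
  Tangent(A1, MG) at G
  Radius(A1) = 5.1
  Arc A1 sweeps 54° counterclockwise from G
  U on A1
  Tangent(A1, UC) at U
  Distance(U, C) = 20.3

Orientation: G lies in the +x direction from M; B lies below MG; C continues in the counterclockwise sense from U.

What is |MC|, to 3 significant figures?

38.0

On A1, G sits at bearing 90° from B; a 54° counterclockwise sweep puts U at bearing 144°, so U = B + 5.1·(cos 144°, sin 144°) = (45.1, -2.10). A1 meets UC tangentially, so BU is at right angles to UC, so UC runs along (−sin 144°, cos 144°); with |UC| = 20.3, C = (33.1, -18.5). Then |MC| = |C − M| = 38.0.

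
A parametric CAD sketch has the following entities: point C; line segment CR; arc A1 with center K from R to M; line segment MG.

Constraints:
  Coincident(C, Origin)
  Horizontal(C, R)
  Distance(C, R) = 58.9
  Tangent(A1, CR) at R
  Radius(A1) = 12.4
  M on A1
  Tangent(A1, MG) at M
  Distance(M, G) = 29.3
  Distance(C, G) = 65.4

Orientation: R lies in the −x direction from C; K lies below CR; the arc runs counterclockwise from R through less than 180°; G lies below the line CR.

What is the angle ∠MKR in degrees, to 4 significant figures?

130.2°

C is at the origin; CR is horizontal with |CR| = 58.9 and R on the −x side, so R = (-58.90, 0.000). Since A1 is tangent to CR there, KR ⟂ CR, so K = R + (0, -12.4) = (-58.90, -12.40). Since KM ⟂ MG (tangency), |KG| = √(12.4² + 29.3²) = 31.82 regardless of where M sits on A1. So G lies on both circle(C, 65.4) and circle(K, 31.82); the below-CR intersection is G = (-49.46, -42.78). M is the foot of the tangent from G: M = (-68.37, -20.40).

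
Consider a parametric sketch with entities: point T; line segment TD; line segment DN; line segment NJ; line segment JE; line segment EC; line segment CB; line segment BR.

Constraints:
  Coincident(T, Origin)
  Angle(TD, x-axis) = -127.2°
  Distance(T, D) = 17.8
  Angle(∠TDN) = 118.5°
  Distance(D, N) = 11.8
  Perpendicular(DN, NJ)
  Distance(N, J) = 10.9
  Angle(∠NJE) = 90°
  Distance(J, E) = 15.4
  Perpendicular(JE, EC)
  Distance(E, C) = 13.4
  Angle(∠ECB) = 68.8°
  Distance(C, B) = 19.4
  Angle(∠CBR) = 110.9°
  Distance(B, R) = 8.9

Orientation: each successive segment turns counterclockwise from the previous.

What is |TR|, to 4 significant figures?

23.04

T is at the origin; TD runs at -127.2° with length 17.8, so D = (-10.76, -14.18). ∠TDN = 118.5° gives DN at -65.70° from the x-axis; with |DN| = 11.8, N = (-5.906, -24.93). DN ⟂ NJ, so NJ runs at 24.30°; with |NJ| = 10.9, J = (4.028, -20.45). ∠NJE = 90.0° gives JE at 114.3° from the x-axis; with |JE| = 15.4, E = (-2.309, -6.412). JE ⟂ EC, so EC runs at -155.7°; with |EC| = 13.4, C = (-14.52, -11.93). ∠ECB = 68.8° gives CB at -44.50° from the x-axis; with |CB| = 19.4, B = (-0.6848, -25.52). ∠CBR = 110.9° gives BR at 24.60° from the x-axis; with |BR| = 8.9, R = (7.407, -21.82). Then |TR| = |R − T| = 23.04.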